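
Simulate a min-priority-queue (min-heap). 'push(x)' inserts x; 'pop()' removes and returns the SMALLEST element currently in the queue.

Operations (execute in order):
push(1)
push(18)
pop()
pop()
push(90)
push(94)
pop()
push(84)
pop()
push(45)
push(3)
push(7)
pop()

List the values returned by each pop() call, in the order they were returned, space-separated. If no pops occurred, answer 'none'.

push(1): heap contents = [1]
push(18): heap contents = [1, 18]
pop() → 1: heap contents = [18]
pop() → 18: heap contents = []
push(90): heap contents = [90]
push(94): heap contents = [90, 94]
pop() → 90: heap contents = [94]
push(84): heap contents = [84, 94]
pop() → 84: heap contents = [94]
push(45): heap contents = [45, 94]
push(3): heap contents = [3, 45, 94]
push(7): heap contents = [3, 7, 45, 94]
pop() → 3: heap contents = [7, 45, 94]

Answer: 1 18 90 84 3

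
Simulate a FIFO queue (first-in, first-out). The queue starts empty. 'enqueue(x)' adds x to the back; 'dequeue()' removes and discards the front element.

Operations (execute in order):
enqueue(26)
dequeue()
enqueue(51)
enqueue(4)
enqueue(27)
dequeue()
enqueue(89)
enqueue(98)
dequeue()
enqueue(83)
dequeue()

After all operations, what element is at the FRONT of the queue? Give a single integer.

enqueue(26): queue = [26]
dequeue(): queue = []
enqueue(51): queue = [51]
enqueue(4): queue = [51, 4]
enqueue(27): queue = [51, 4, 27]
dequeue(): queue = [4, 27]
enqueue(89): queue = [4, 27, 89]
enqueue(98): queue = [4, 27, 89, 98]
dequeue(): queue = [27, 89, 98]
enqueue(83): queue = [27, 89, 98, 83]
dequeue(): queue = [89, 98, 83]

Answer: 89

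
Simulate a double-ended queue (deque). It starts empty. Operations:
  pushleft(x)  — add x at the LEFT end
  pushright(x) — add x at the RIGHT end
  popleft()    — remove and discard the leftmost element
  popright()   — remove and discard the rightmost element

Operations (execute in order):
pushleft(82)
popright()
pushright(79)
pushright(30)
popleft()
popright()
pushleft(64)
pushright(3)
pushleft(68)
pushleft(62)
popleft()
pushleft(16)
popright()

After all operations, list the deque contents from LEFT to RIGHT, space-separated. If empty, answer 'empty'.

Answer: 16 68 64

Derivation:
pushleft(82): [82]
popright(): []
pushright(79): [79]
pushright(30): [79, 30]
popleft(): [30]
popright(): []
pushleft(64): [64]
pushright(3): [64, 3]
pushleft(68): [68, 64, 3]
pushleft(62): [62, 68, 64, 3]
popleft(): [68, 64, 3]
pushleft(16): [16, 68, 64, 3]
popright(): [16, 68, 64]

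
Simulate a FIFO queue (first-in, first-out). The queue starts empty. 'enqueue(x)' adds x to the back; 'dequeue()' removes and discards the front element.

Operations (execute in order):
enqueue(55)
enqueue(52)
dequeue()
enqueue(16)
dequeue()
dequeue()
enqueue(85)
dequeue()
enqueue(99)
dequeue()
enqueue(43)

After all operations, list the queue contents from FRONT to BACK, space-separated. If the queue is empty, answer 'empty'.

Answer: 43

Derivation:
enqueue(55): [55]
enqueue(52): [55, 52]
dequeue(): [52]
enqueue(16): [52, 16]
dequeue(): [16]
dequeue(): []
enqueue(85): [85]
dequeue(): []
enqueue(99): [99]
dequeue(): []
enqueue(43): [43]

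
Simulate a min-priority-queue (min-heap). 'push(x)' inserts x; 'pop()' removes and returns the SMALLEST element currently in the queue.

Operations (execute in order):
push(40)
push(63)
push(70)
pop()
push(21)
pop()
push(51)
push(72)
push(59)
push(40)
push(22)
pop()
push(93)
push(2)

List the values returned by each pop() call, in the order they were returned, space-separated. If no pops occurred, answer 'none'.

push(40): heap contents = [40]
push(63): heap contents = [40, 63]
push(70): heap contents = [40, 63, 70]
pop() → 40: heap contents = [63, 70]
push(21): heap contents = [21, 63, 70]
pop() → 21: heap contents = [63, 70]
push(51): heap contents = [51, 63, 70]
push(72): heap contents = [51, 63, 70, 72]
push(59): heap contents = [51, 59, 63, 70, 72]
push(40): heap contents = [40, 51, 59, 63, 70, 72]
push(22): heap contents = [22, 40, 51, 59, 63, 70, 72]
pop() → 22: heap contents = [40, 51, 59, 63, 70, 72]
push(93): heap contents = [40, 51, 59, 63, 70, 72, 93]
push(2): heap contents = [2, 40, 51, 59, 63, 70, 72, 93]

Answer: 40 21 22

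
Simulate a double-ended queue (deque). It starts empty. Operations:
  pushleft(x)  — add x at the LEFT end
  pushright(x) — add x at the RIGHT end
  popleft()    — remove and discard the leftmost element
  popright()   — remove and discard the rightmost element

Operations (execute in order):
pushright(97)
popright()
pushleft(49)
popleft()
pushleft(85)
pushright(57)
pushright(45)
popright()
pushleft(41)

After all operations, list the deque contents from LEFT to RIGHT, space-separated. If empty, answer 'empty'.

Answer: 41 85 57

Derivation:
pushright(97): [97]
popright(): []
pushleft(49): [49]
popleft(): []
pushleft(85): [85]
pushright(57): [85, 57]
pushright(45): [85, 57, 45]
popright(): [85, 57]
pushleft(41): [41, 85, 57]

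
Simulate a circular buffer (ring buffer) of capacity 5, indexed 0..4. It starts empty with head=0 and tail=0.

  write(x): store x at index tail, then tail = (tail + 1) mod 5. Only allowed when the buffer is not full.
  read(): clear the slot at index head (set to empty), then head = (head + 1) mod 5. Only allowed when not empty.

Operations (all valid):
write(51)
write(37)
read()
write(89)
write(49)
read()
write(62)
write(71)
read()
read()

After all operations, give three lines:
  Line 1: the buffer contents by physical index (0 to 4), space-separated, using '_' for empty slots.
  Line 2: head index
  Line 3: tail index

Answer: 71 _ _ _ 62
4
1

Derivation:
write(51): buf=[51 _ _ _ _], head=0, tail=1, size=1
write(37): buf=[51 37 _ _ _], head=0, tail=2, size=2
read(): buf=[_ 37 _ _ _], head=1, tail=2, size=1
write(89): buf=[_ 37 89 _ _], head=1, tail=3, size=2
write(49): buf=[_ 37 89 49 _], head=1, tail=4, size=3
read(): buf=[_ _ 89 49 _], head=2, tail=4, size=2
write(62): buf=[_ _ 89 49 62], head=2, tail=0, size=3
write(71): buf=[71 _ 89 49 62], head=2, tail=1, size=4
read(): buf=[71 _ _ 49 62], head=3, tail=1, size=3
read(): buf=[71 _ _ _ 62], head=4, tail=1, size=2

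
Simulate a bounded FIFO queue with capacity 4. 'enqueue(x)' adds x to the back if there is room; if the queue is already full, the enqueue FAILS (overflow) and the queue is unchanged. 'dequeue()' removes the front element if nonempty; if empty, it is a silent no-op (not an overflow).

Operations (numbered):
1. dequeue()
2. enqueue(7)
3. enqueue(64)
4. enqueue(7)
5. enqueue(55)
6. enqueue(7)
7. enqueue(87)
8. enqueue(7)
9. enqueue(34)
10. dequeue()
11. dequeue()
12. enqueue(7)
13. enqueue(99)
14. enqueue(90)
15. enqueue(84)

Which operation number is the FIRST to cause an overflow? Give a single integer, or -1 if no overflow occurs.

1. dequeue(): empty, no-op, size=0
2. enqueue(7): size=1
3. enqueue(64): size=2
4. enqueue(7): size=3
5. enqueue(55): size=4
6. enqueue(7): size=4=cap → OVERFLOW (fail)
7. enqueue(87): size=4=cap → OVERFLOW (fail)
8. enqueue(7): size=4=cap → OVERFLOW (fail)
9. enqueue(34): size=4=cap → OVERFLOW (fail)
10. dequeue(): size=3
11. dequeue(): size=2
12. enqueue(7): size=3
13. enqueue(99): size=4
14. enqueue(90): size=4=cap → OVERFLOW (fail)
15. enqueue(84): size=4=cap → OVERFLOW (fail)

Answer: 6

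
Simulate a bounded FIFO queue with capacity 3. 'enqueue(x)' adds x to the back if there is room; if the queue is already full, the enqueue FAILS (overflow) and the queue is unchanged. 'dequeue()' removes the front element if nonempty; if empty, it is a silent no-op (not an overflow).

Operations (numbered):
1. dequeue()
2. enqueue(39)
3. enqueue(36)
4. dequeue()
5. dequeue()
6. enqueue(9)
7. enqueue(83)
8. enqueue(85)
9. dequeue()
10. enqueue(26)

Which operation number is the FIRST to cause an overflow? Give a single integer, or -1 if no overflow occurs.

1. dequeue(): empty, no-op, size=0
2. enqueue(39): size=1
3. enqueue(36): size=2
4. dequeue(): size=1
5. dequeue(): size=0
6. enqueue(9): size=1
7. enqueue(83): size=2
8. enqueue(85): size=3
9. dequeue(): size=2
10. enqueue(26): size=3

Answer: -1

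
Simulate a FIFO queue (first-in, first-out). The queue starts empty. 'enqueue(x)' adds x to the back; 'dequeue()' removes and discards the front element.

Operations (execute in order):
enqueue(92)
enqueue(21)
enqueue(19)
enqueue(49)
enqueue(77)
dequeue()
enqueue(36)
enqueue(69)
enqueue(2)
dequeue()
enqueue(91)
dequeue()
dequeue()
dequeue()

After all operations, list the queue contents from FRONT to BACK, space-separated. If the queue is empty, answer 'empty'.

Answer: 36 69 2 91

Derivation:
enqueue(92): [92]
enqueue(21): [92, 21]
enqueue(19): [92, 21, 19]
enqueue(49): [92, 21, 19, 49]
enqueue(77): [92, 21, 19, 49, 77]
dequeue(): [21, 19, 49, 77]
enqueue(36): [21, 19, 49, 77, 36]
enqueue(69): [21, 19, 49, 77, 36, 69]
enqueue(2): [21, 19, 49, 77, 36, 69, 2]
dequeue(): [19, 49, 77, 36, 69, 2]
enqueue(91): [19, 49, 77, 36, 69, 2, 91]
dequeue(): [49, 77, 36, 69, 2, 91]
dequeue(): [77, 36, 69, 2, 91]
dequeue(): [36, 69, 2, 91]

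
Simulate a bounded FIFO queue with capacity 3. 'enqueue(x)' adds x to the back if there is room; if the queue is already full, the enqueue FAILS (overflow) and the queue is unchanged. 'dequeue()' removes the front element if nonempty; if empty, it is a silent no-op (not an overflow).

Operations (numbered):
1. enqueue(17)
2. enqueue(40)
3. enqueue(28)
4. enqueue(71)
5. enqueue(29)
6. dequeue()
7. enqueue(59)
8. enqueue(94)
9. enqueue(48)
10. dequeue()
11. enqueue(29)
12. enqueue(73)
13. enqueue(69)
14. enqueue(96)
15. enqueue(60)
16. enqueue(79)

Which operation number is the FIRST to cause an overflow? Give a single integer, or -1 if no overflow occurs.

Answer: 4

Derivation:
1. enqueue(17): size=1
2. enqueue(40): size=2
3. enqueue(28): size=3
4. enqueue(71): size=3=cap → OVERFLOW (fail)
5. enqueue(29): size=3=cap → OVERFLOW (fail)
6. dequeue(): size=2
7. enqueue(59): size=3
8. enqueue(94): size=3=cap → OVERFLOW (fail)
9. enqueue(48): size=3=cap → OVERFLOW (fail)
10. dequeue(): size=2
11. enqueue(29): size=3
12. enqueue(73): size=3=cap → OVERFLOW (fail)
13. enqueue(69): size=3=cap → OVERFLOW (fail)
14. enqueue(96): size=3=cap → OVERFLOW (fail)
15. enqueue(60): size=3=cap → OVERFLOW (fail)
16. enqueue(79): size=3=cap → OVERFLOW (fail)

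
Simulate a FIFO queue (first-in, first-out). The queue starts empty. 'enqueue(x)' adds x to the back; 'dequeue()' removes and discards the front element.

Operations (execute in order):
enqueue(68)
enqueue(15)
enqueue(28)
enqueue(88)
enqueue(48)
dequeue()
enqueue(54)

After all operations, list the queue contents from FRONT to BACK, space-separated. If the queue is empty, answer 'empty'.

Answer: 15 28 88 48 54

Derivation:
enqueue(68): [68]
enqueue(15): [68, 15]
enqueue(28): [68, 15, 28]
enqueue(88): [68, 15, 28, 88]
enqueue(48): [68, 15, 28, 88, 48]
dequeue(): [15, 28, 88, 48]
enqueue(54): [15, 28, 88, 48, 54]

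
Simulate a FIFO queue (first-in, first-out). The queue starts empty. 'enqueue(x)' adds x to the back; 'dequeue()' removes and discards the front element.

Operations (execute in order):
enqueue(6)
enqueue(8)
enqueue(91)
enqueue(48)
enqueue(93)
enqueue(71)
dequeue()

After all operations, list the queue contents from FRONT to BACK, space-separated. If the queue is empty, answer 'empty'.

enqueue(6): [6]
enqueue(8): [6, 8]
enqueue(91): [6, 8, 91]
enqueue(48): [6, 8, 91, 48]
enqueue(93): [6, 8, 91, 48, 93]
enqueue(71): [6, 8, 91, 48, 93, 71]
dequeue(): [8, 91, 48, 93, 71]

Answer: 8 91 48 93 71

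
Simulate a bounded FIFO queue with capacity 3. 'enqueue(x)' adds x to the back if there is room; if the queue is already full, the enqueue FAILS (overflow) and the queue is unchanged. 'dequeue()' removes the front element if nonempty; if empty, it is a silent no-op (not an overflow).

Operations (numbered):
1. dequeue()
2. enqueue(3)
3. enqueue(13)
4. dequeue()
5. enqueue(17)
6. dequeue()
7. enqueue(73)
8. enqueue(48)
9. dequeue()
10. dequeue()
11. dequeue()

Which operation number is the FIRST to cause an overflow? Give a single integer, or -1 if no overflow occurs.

Answer: -1

Derivation:
1. dequeue(): empty, no-op, size=0
2. enqueue(3): size=1
3. enqueue(13): size=2
4. dequeue(): size=1
5. enqueue(17): size=2
6. dequeue(): size=1
7. enqueue(73): size=2
8. enqueue(48): size=3
9. dequeue(): size=2
10. dequeue(): size=1
11. dequeue(): size=0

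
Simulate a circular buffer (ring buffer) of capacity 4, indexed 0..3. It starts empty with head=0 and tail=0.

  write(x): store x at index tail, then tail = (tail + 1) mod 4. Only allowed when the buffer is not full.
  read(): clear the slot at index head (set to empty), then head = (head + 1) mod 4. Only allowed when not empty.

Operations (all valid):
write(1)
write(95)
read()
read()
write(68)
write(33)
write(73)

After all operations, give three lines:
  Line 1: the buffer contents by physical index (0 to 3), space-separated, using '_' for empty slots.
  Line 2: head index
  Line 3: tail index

write(1): buf=[1 _ _ _], head=0, tail=1, size=1
write(95): buf=[1 95 _ _], head=0, tail=2, size=2
read(): buf=[_ 95 _ _], head=1, tail=2, size=1
read(): buf=[_ _ _ _], head=2, tail=2, size=0
write(68): buf=[_ _ 68 _], head=2, tail=3, size=1
write(33): buf=[_ _ 68 33], head=2, tail=0, size=2
write(73): buf=[73 _ 68 33], head=2, tail=1, size=3

Answer: 73 _ 68 33
2
1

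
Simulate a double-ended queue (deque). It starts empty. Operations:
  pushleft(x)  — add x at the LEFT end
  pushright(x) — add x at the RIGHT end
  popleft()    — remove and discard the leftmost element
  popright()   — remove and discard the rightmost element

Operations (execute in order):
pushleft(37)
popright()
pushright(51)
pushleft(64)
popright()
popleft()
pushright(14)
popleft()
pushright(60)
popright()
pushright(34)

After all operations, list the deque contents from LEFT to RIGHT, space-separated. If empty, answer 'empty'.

Answer: 34

Derivation:
pushleft(37): [37]
popright(): []
pushright(51): [51]
pushleft(64): [64, 51]
popright(): [64]
popleft(): []
pushright(14): [14]
popleft(): []
pushright(60): [60]
popright(): []
pushright(34): [34]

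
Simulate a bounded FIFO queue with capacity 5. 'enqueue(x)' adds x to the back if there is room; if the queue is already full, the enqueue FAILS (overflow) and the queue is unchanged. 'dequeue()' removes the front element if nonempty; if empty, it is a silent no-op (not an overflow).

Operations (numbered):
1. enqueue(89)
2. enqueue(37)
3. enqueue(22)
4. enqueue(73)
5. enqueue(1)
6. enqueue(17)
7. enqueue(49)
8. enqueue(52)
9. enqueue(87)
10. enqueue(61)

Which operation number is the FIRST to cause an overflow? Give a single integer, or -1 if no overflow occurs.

1. enqueue(89): size=1
2. enqueue(37): size=2
3. enqueue(22): size=3
4. enqueue(73): size=4
5. enqueue(1): size=5
6. enqueue(17): size=5=cap → OVERFLOW (fail)
7. enqueue(49): size=5=cap → OVERFLOW (fail)
8. enqueue(52): size=5=cap → OVERFLOW (fail)
9. enqueue(87): size=5=cap → OVERFLOW (fail)
10. enqueue(61): size=5=cap → OVERFLOW (fail)

Answer: 6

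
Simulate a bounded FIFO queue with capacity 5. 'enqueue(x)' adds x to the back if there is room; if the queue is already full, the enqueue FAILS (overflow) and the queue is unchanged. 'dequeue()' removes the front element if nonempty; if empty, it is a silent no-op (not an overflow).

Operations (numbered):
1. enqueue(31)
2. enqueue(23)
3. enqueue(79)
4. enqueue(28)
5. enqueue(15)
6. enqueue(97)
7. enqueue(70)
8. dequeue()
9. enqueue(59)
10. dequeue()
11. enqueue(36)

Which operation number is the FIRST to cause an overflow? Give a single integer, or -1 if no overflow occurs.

Answer: 6

Derivation:
1. enqueue(31): size=1
2. enqueue(23): size=2
3. enqueue(79): size=3
4. enqueue(28): size=4
5. enqueue(15): size=5
6. enqueue(97): size=5=cap → OVERFLOW (fail)
7. enqueue(70): size=5=cap → OVERFLOW (fail)
8. dequeue(): size=4
9. enqueue(59): size=5
10. dequeue(): size=4
11. enqueue(36): size=5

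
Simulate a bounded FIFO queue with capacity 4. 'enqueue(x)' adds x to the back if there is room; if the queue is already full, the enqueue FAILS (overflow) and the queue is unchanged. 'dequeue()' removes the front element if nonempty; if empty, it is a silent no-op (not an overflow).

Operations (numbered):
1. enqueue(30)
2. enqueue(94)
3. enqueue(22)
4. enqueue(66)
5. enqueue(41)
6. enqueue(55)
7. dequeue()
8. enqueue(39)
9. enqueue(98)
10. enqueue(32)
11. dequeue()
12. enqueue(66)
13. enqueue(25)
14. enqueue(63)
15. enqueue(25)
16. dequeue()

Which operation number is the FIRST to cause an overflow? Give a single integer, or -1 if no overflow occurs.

1. enqueue(30): size=1
2. enqueue(94): size=2
3. enqueue(22): size=3
4. enqueue(66): size=4
5. enqueue(41): size=4=cap → OVERFLOW (fail)
6. enqueue(55): size=4=cap → OVERFLOW (fail)
7. dequeue(): size=3
8. enqueue(39): size=4
9. enqueue(98): size=4=cap → OVERFLOW (fail)
10. enqueue(32): size=4=cap → OVERFLOW (fail)
11. dequeue(): size=3
12. enqueue(66): size=4
13. enqueue(25): size=4=cap → OVERFLOW (fail)
14. enqueue(63): size=4=cap → OVERFLOW (fail)
15. enqueue(25): size=4=cap → OVERFLOW (fail)
16. dequeue(): size=3

Answer: 5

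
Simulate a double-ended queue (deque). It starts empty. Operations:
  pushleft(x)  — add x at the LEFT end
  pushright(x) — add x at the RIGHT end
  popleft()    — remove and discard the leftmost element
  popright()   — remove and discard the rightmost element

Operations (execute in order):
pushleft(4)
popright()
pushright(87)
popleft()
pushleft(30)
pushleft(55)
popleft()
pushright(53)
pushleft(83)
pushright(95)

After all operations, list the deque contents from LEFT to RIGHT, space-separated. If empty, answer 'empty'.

Answer: 83 30 53 95

Derivation:
pushleft(4): [4]
popright(): []
pushright(87): [87]
popleft(): []
pushleft(30): [30]
pushleft(55): [55, 30]
popleft(): [30]
pushright(53): [30, 53]
pushleft(83): [83, 30, 53]
pushright(95): [83, 30, 53, 95]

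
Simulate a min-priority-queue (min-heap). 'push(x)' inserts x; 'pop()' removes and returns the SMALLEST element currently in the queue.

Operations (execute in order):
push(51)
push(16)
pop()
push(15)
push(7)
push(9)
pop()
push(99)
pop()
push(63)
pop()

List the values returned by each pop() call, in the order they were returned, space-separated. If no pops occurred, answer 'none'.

Answer: 16 7 9 15

Derivation:
push(51): heap contents = [51]
push(16): heap contents = [16, 51]
pop() → 16: heap contents = [51]
push(15): heap contents = [15, 51]
push(7): heap contents = [7, 15, 51]
push(9): heap contents = [7, 9, 15, 51]
pop() → 7: heap contents = [9, 15, 51]
push(99): heap contents = [9, 15, 51, 99]
pop() → 9: heap contents = [15, 51, 99]
push(63): heap contents = [15, 51, 63, 99]
pop() → 15: heap contents = [51, 63, 99]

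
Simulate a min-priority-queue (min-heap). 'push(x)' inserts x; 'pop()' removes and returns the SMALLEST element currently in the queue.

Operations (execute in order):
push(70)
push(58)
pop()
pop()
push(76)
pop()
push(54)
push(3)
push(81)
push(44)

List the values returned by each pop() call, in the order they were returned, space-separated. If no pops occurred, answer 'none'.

Answer: 58 70 76

Derivation:
push(70): heap contents = [70]
push(58): heap contents = [58, 70]
pop() → 58: heap contents = [70]
pop() → 70: heap contents = []
push(76): heap contents = [76]
pop() → 76: heap contents = []
push(54): heap contents = [54]
push(3): heap contents = [3, 54]
push(81): heap contents = [3, 54, 81]
push(44): heap contents = [3, 44, 54, 81]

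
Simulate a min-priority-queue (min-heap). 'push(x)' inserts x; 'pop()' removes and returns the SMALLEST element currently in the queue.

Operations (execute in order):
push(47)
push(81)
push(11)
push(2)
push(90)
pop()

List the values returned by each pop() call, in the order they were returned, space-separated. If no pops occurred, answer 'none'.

push(47): heap contents = [47]
push(81): heap contents = [47, 81]
push(11): heap contents = [11, 47, 81]
push(2): heap contents = [2, 11, 47, 81]
push(90): heap contents = [2, 11, 47, 81, 90]
pop() → 2: heap contents = [11, 47, 81, 90]

Answer: 2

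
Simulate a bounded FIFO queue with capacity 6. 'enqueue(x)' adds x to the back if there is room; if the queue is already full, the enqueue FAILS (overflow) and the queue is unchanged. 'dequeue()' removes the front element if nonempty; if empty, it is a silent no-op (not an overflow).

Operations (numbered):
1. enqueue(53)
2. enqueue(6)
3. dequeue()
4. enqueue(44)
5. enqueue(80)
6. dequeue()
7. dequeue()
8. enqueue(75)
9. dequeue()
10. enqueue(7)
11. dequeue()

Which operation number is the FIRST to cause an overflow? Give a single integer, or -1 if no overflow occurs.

Answer: -1

Derivation:
1. enqueue(53): size=1
2. enqueue(6): size=2
3. dequeue(): size=1
4. enqueue(44): size=2
5. enqueue(80): size=3
6. dequeue(): size=2
7. dequeue(): size=1
8. enqueue(75): size=2
9. dequeue(): size=1
10. enqueue(7): size=2
11. dequeue(): size=1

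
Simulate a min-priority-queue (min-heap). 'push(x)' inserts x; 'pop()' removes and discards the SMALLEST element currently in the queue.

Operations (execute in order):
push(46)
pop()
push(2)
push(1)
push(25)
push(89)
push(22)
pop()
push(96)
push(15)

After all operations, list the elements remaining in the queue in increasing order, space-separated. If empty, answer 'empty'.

push(46): heap contents = [46]
pop() → 46: heap contents = []
push(2): heap contents = [2]
push(1): heap contents = [1, 2]
push(25): heap contents = [1, 2, 25]
push(89): heap contents = [1, 2, 25, 89]
push(22): heap contents = [1, 2, 22, 25, 89]
pop() → 1: heap contents = [2, 22, 25, 89]
push(96): heap contents = [2, 22, 25, 89, 96]
push(15): heap contents = [2, 15, 22, 25, 89, 96]

Answer: 2 15 22 25 89 96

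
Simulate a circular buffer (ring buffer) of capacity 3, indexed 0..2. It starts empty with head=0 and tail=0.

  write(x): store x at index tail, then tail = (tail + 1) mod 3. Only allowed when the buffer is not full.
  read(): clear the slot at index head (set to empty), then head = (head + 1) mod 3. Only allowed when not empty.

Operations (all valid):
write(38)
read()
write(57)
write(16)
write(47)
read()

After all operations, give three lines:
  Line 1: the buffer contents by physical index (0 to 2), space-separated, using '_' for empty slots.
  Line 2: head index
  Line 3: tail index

write(38): buf=[38 _ _], head=0, tail=1, size=1
read(): buf=[_ _ _], head=1, tail=1, size=0
write(57): buf=[_ 57 _], head=1, tail=2, size=1
write(16): buf=[_ 57 16], head=1, tail=0, size=2
write(47): buf=[47 57 16], head=1, tail=1, size=3
read(): buf=[47 _ 16], head=2, tail=1, size=2

Answer: 47 _ 16
2
1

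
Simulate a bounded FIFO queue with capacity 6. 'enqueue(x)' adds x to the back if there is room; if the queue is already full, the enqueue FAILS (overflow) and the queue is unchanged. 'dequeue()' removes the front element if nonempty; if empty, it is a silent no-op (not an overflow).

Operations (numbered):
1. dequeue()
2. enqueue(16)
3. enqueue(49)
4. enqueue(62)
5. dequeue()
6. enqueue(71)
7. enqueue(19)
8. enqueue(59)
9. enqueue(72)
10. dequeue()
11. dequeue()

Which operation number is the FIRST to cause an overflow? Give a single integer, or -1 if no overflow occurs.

Answer: -1

Derivation:
1. dequeue(): empty, no-op, size=0
2. enqueue(16): size=1
3. enqueue(49): size=2
4. enqueue(62): size=3
5. dequeue(): size=2
6. enqueue(71): size=3
7. enqueue(19): size=4
8. enqueue(59): size=5
9. enqueue(72): size=6
10. dequeue(): size=5
11. dequeue(): size=4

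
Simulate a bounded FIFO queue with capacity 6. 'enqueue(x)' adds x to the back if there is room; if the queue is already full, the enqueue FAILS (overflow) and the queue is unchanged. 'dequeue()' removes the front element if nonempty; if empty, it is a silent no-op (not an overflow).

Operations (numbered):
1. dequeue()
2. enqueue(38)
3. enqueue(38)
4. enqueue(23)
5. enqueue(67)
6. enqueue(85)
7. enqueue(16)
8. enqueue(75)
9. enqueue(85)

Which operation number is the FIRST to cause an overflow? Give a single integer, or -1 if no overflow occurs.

1. dequeue(): empty, no-op, size=0
2. enqueue(38): size=1
3. enqueue(38): size=2
4. enqueue(23): size=3
5. enqueue(67): size=4
6. enqueue(85): size=5
7. enqueue(16): size=6
8. enqueue(75): size=6=cap → OVERFLOW (fail)
9. enqueue(85): size=6=cap → OVERFLOW (fail)

Answer: 8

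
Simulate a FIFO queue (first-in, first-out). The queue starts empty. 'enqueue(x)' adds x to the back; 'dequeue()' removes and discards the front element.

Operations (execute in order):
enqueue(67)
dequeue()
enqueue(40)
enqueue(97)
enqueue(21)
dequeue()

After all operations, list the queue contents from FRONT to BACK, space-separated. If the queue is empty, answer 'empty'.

enqueue(67): [67]
dequeue(): []
enqueue(40): [40]
enqueue(97): [40, 97]
enqueue(21): [40, 97, 21]
dequeue(): [97, 21]

Answer: 97 21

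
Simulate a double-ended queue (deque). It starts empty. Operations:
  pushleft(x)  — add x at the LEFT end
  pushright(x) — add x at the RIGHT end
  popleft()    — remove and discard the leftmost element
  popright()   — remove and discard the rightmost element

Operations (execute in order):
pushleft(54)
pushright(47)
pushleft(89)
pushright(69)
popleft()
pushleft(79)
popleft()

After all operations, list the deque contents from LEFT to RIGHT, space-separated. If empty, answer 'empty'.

pushleft(54): [54]
pushright(47): [54, 47]
pushleft(89): [89, 54, 47]
pushright(69): [89, 54, 47, 69]
popleft(): [54, 47, 69]
pushleft(79): [79, 54, 47, 69]
popleft(): [54, 47, 69]

Answer: 54 47 69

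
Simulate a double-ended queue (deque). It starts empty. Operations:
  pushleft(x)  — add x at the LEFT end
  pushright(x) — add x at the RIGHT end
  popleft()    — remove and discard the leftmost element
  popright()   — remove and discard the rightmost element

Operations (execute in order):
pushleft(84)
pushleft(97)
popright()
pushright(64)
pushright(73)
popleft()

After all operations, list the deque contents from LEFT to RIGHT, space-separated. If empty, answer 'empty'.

pushleft(84): [84]
pushleft(97): [97, 84]
popright(): [97]
pushright(64): [97, 64]
pushright(73): [97, 64, 73]
popleft(): [64, 73]

Answer: 64 73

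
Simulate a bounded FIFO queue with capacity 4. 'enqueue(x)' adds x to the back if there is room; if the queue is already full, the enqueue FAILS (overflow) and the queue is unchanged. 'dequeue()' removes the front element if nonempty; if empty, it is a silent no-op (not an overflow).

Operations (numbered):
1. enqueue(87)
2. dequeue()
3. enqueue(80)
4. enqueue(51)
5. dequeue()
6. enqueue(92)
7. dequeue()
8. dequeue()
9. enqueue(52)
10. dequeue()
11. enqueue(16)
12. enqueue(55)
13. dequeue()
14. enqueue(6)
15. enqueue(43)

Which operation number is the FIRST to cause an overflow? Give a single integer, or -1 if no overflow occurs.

1. enqueue(87): size=1
2. dequeue(): size=0
3. enqueue(80): size=1
4. enqueue(51): size=2
5. dequeue(): size=1
6. enqueue(92): size=2
7. dequeue(): size=1
8. dequeue(): size=0
9. enqueue(52): size=1
10. dequeue(): size=0
11. enqueue(16): size=1
12. enqueue(55): size=2
13. dequeue(): size=1
14. enqueue(6): size=2
15. enqueue(43): size=3

Answer: -1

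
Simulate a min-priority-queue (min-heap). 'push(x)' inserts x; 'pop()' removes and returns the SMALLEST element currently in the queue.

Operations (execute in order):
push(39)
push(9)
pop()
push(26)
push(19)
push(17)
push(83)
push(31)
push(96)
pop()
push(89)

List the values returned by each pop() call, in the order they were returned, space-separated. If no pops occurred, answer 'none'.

push(39): heap contents = [39]
push(9): heap contents = [9, 39]
pop() → 9: heap contents = [39]
push(26): heap contents = [26, 39]
push(19): heap contents = [19, 26, 39]
push(17): heap contents = [17, 19, 26, 39]
push(83): heap contents = [17, 19, 26, 39, 83]
push(31): heap contents = [17, 19, 26, 31, 39, 83]
push(96): heap contents = [17, 19, 26, 31, 39, 83, 96]
pop() → 17: heap contents = [19, 26, 31, 39, 83, 96]
push(89): heap contents = [19, 26, 31, 39, 83, 89, 96]

Answer: 9 17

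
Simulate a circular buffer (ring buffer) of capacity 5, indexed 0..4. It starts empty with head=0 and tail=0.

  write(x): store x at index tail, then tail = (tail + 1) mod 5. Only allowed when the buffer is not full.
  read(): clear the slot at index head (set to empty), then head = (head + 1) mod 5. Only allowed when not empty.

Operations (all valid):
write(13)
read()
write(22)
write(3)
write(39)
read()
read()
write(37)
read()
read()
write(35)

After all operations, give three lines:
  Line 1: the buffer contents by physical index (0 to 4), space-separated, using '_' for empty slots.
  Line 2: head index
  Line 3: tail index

Answer: 35 _ _ _ _
0
1

Derivation:
write(13): buf=[13 _ _ _ _], head=0, tail=1, size=1
read(): buf=[_ _ _ _ _], head=1, tail=1, size=0
write(22): buf=[_ 22 _ _ _], head=1, tail=2, size=1
write(3): buf=[_ 22 3 _ _], head=1, tail=3, size=2
write(39): buf=[_ 22 3 39 _], head=1, tail=4, size=3
read(): buf=[_ _ 3 39 _], head=2, tail=4, size=2
read(): buf=[_ _ _ 39 _], head=3, tail=4, size=1
write(37): buf=[_ _ _ 39 37], head=3, tail=0, size=2
read(): buf=[_ _ _ _ 37], head=4, tail=0, size=1
read(): buf=[_ _ _ _ _], head=0, tail=0, size=0
write(35): buf=[35 _ _ _ _], head=0, tail=1, size=1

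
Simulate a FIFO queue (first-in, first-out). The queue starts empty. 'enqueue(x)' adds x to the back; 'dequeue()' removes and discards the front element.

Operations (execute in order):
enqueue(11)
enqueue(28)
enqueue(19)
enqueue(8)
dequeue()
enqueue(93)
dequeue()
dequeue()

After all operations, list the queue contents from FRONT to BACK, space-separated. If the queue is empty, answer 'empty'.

Answer: 8 93

Derivation:
enqueue(11): [11]
enqueue(28): [11, 28]
enqueue(19): [11, 28, 19]
enqueue(8): [11, 28, 19, 8]
dequeue(): [28, 19, 8]
enqueue(93): [28, 19, 8, 93]
dequeue(): [19, 8, 93]
dequeue(): [8, 93]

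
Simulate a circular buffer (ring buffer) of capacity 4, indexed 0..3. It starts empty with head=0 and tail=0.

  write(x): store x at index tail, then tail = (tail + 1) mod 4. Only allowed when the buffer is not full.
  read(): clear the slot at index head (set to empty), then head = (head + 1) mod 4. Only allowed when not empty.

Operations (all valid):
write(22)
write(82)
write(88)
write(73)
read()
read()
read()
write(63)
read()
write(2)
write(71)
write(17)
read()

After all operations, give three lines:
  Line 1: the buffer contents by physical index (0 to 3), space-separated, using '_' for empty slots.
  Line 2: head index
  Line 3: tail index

Answer: _ 2 71 17
1
0

Derivation:
write(22): buf=[22 _ _ _], head=0, tail=1, size=1
write(82): buf=[22 82 _ _], head=0, tail=2, size=2
write(88): buf=[22 82 88 _], head=0, tail=3, size=3
write(73): buf=[22 82 88 73], head=0, tail=0, size=4
read(): buf=[_ 82 88 73], head=1, tail=0, size=3
read(): buf=[_ _ 88 73], head=2, tail=0, size=2
read(): buf=[_ _ _ 73], head=3, tail=0, size=1
write(63): buf=[63 _ _ 73], head=3, tail=1, size=2
read(): buf=[63 _ _ _], head=0, tail=1, size=1
write(2): buf=[63 2 _ _], head=0, tail=2, size=2
write(71): buf=[63 2 71 _], head=0, tail=3, size=3
write(17): buf=[63 2 71 17], head=0, tail=0, size=4
read(): buf=[_ 2 71 17], head=1, tail=0, size=3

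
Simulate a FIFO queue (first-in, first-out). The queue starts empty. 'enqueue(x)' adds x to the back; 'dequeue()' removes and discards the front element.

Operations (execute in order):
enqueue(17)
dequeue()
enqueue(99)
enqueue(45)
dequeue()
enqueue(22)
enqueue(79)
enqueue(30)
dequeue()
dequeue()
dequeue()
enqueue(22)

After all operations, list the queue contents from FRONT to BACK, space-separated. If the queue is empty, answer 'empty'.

Answer: 30 22

Derivation:
enqueue(17): [17]
dequeue(): []
enqueue(99): [99]
enqueue(45): [99, 45]
dequeue(): [45]
enqueue(22): [45, 22]
enqueue(79): [45, 22, 79]
enqueue(30): [45, 22, 79, 30]
dequeue(): [22, 79, 30]
dequeue(): [79, 30]
dequeue(): [30]
enqueue(22): [30, 22]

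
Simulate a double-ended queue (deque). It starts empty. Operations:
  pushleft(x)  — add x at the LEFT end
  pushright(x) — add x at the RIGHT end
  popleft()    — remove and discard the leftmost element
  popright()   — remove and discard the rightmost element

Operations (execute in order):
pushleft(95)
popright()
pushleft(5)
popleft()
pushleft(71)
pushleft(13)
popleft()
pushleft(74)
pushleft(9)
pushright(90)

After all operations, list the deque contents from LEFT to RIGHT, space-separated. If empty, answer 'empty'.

pushleft(95): [95]
popright(): []
pushleft(5): [5]
popleft(): []
pushleft(71): [71]
pushleft(13): [13, 71]
popleft(): [71]
pushleft(74): [74, 71]
pushleft(9): [9, 74, 71]
pushright(90): [9, 74, 71, 90]

Answer: 9 74 71 90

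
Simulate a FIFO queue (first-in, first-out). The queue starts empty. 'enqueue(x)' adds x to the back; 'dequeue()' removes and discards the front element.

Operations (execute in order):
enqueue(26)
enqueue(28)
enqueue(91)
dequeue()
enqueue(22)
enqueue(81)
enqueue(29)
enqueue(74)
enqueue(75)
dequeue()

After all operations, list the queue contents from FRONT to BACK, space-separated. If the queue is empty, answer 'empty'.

Answer: 91 22 81 29 74 75

Derivation:
enqueue(26): [26]
enqueue(28): [26, 28]
enqueue(91): [26, 28, 91]
dequeue(): [28, 91]
enqueue(22): [28, 91, 22]
enqueue(81): [28, 91, 22, 81]
enqueue(29): [28, 91, 22, 81, 29]
enqueue(74): [28, 91, 22, 81, 29, 74]
enqueue(75): [28, 91, 22, 81, 29, 74, 75]
dequeue(): [91, 22, 81, 29, 74, 75]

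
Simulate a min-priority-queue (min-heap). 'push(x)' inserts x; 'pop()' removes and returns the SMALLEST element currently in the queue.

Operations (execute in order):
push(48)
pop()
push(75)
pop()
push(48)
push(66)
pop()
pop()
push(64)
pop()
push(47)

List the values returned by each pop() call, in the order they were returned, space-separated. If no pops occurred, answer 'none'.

Answer: 48 75 48 66 64

Derivation:
push(48): heap contents = [48]
pop() → 48: heap contents = []
push(75): heap contents = [75]
pop() → 75: heap contents = []
push(48): heap contents = [48]
push(66): heap contents = [48, 66]
pop() → 48: heap contents = [66]
pop() → 66: heap contents = []
push(64): heap contents = [64]
pop() → 64: heap contents = []
push(47): heap contents = [47]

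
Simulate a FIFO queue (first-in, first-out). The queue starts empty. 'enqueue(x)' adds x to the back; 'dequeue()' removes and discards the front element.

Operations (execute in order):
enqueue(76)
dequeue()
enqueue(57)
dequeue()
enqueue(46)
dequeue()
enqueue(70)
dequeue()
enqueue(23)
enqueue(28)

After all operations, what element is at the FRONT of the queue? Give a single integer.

enqueue(76): queue = [76]
dequeue(): queue = []
enqueue(57): queue = [57]
dequeue(): queue = []
enqueue(46): queue = [46]
dequeue(): queue = []
enqueue(70): queue = [70]
dequeue(): queue = []
enqueue(23): queue = [23]
enqueue(28): queue = [23, 28]

Answer: 23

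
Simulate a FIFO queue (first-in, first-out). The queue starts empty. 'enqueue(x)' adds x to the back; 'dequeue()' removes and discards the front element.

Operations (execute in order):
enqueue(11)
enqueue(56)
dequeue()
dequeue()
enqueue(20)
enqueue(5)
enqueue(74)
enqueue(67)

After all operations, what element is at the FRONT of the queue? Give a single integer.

enqueue(11): queue = [11]
enqueue(56): queue = [11, 56]
dequeue(): queue = [56]
dequeue(): queue = []
enqueue(20): queue = [20]
enqueue(5): queue = [20, 5]
enqueue(74): queue = [20, 5, 74]
enqueue(67): queue = [20, 5, 74, 67]

Answer: 20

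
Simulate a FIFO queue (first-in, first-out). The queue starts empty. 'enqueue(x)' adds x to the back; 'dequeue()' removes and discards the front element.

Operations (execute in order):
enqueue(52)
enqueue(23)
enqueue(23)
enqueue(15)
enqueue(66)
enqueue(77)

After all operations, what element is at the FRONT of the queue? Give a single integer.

Answer: 52

Derivation:
enqueue(52): queue = [52]
enqueue(23): queue = [52, 23]
enqueue(23): queue = [52, 23, 23]
enqueue(15): queue = [52, 23, 23, 15]
enqueue(66): queue = [52, 23, 23, 15, 66]
enqueue(77): queue = [52, 23, 23, 15, 66, 77]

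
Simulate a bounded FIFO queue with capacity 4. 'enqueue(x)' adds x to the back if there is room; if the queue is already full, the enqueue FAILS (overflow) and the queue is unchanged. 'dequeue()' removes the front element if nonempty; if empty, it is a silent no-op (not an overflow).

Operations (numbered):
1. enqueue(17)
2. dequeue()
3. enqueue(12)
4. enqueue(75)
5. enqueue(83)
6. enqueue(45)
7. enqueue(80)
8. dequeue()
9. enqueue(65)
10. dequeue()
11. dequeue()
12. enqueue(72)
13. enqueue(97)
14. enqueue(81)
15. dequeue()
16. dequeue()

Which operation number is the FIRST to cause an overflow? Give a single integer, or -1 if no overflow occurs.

Answer: 7

Derivation:
1. enqueue(17): size=1
2. dequeue(): size=0
3. enqueue(12): size=1
4. enqueue(75): size=2
5. enqueue(83): size=3
6. enqueue(45): size=4
7. enqueue(80): size=4=cap → OVERFLOW (fail)
8. dequeue(): size=3
9. enqueue(65): size=4
10. dequeue(): size=3
11. dequeue(): size=2
12. enqueue(72): size=3
13. enqueue(97): size=4
14. enqueue(81): size=4=cap → OVERFLOW (fail)
15. dequeue(): size=3
16. dequeue(): size=2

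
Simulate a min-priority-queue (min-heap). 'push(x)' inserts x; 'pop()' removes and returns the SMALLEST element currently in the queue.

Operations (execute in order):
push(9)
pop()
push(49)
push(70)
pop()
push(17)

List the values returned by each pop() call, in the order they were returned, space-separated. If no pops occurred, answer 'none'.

Answer: 9 49

Derivation:
push(9): heap contents = [9]
pop() → 9: heap contents = []
push(49): heap contents = [49]
push(70): heap contents = [49, 70]
pop() → 49: heap contents = [70]
push(17): heap contents = [17, 70]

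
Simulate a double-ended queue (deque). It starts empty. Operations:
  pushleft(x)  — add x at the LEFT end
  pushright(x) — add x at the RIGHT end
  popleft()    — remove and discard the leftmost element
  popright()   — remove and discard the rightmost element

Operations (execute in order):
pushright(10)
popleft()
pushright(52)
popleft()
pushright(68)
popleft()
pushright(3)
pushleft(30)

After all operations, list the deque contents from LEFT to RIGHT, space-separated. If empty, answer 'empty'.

pushright(10): [10]
popleft(): []
pushright(52): [52]
popleft(): []
pushright(68): [68]
popleft(): []
pushright(3): [3]
pushleft(30): [30, 3]

Answer: 30 3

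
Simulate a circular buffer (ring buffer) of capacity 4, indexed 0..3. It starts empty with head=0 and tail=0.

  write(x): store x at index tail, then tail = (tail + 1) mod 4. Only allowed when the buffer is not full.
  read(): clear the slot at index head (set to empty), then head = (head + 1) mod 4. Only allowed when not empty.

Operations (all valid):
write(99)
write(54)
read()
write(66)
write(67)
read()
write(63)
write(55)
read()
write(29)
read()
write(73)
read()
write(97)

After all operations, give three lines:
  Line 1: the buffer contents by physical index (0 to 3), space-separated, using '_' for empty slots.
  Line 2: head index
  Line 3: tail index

write(99): buf=[99 _ _ _], head=0, tail=1, size=1
write(54): buf=[99 54 _ _], head=0, tail=2, size=2
read(): buf=[_ 54 _ _], head=1, tail=2, size=1
write(66): buf=[_ 54 66 _], head=1, tail=3, size=2
write(67): buf=[_ 54 66 67], head=1, tail=0, size=3
read(): buf=[_ _ 66 67], head=2, tail=0, size=2
write(63): buf=[63 _ 66 67], head=2, tail=1, size=3
write(55): buf=[63 55 66 67], head=2, tail=2, size=4
read(): buf=[63 55 _ 67], head=3, tail=2, size=3
write(29): buf=[63 55 29 67], head=3, tail=3, size=4
read(): buf=[63 55 29 _], head=0, tail=3, size=3
write(73): buf=[63 55 29 73], head=0, tail=0, size=4
read(): buf=[_ 55 29 73], head=1, tail=0, size=3
write(97): buf=[97 55 29 73], head=1, tail=1, size=4

Answer: 97 55 29 73
1
1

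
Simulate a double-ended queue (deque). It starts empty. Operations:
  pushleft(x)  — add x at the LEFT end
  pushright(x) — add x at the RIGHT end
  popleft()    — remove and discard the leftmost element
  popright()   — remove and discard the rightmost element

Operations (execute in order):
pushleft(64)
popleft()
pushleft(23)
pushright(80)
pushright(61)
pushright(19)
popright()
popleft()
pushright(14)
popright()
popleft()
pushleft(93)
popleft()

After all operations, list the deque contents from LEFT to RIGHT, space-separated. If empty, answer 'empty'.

Answer: 61

Derivation:
pushleft(64): [64]
popleft(): []
pushleft(23): [23]
pushright(80): [23, 80]
pushright(61): [23, 80, 61]
pushright(19): [23, 80, 61, 19]
popright(): [23, 80, 61]
popleft(): [80, 61]
pushright(14): [80, 61, 14]
popright(): [80, 61]
popleft(): [61]
pushleft(93): [93, 61]
popleft(): [61]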